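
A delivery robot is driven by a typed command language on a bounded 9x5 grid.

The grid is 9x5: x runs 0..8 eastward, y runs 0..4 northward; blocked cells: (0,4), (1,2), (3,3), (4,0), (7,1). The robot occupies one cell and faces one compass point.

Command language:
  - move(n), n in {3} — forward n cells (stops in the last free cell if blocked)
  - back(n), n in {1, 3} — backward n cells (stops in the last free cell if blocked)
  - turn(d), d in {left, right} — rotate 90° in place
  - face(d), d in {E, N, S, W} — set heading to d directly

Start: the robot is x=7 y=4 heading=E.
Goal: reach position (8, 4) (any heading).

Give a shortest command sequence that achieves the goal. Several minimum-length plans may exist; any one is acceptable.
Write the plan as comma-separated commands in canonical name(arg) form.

move(3)

begin: x=7 y=4 heading=E
step 1 (move(3)): x=8 y=4 heading=E
nothing shorter than 1 reaches the goal.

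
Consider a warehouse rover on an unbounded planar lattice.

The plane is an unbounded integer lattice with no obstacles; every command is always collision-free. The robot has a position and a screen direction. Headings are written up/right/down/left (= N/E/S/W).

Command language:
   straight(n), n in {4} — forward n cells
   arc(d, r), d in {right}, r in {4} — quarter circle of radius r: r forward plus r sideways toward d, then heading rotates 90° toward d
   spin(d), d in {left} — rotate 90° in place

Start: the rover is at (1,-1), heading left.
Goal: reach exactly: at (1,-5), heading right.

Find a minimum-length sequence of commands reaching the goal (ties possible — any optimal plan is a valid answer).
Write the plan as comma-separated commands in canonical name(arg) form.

spin(left), straight(4), spin(left)

initial: at (1,-1), heading left
step 1 (spin(left)): at (1,-1), heading down
step 2 (straight(4)): at (1,-5), heading down
step 3 (spin(left)): at (1,-5), heading right
nothing shorter than 3 reaches the goal.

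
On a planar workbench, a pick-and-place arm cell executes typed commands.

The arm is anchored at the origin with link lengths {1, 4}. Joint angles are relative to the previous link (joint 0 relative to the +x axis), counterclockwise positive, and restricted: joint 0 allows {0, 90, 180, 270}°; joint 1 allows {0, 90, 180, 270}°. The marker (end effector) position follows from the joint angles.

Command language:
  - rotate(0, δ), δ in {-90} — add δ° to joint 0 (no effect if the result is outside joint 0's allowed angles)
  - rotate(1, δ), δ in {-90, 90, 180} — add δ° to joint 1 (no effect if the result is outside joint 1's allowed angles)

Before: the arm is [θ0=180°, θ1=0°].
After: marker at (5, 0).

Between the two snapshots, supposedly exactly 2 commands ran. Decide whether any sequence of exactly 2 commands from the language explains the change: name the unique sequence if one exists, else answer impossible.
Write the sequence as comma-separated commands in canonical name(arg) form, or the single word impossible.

initial: [θ0=180°, θ1=0°]
t=1 rotate(0, -90) ⇒ [θ0=90°, θ1=0°]
t=2 rotate(0, -90) ⇒ [θ0=0°, θ1=0°]
all 16 alternatives checked — unique.

rotate(0, -90), rotate(0, -90)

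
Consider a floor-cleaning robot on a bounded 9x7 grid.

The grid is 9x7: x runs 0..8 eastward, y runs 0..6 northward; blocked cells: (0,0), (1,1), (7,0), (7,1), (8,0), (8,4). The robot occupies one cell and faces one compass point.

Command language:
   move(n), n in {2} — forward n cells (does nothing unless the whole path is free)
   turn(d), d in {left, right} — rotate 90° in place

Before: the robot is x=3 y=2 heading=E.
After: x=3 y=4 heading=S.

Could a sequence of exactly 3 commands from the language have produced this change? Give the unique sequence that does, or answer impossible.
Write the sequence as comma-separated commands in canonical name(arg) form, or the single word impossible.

impossible

every 3-command combo misses the target.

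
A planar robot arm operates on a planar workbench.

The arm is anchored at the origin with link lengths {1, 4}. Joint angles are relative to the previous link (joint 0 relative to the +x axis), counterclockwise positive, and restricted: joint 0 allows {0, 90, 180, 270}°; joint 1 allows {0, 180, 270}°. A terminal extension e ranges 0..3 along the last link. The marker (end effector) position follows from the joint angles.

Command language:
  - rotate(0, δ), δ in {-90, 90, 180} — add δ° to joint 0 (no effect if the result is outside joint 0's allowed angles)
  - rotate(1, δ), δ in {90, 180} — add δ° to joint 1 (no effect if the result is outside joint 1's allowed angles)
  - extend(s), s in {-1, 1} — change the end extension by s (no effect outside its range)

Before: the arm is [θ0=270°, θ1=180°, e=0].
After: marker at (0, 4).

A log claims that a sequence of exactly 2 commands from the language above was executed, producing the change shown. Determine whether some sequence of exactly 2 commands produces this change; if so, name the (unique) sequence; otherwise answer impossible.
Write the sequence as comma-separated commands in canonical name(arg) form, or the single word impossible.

key: order matters: swapping extend(-1) and extend(1) lands elsewhere
from: [θ0=270°, θ1=180°, e=0]
1. extend(-1) → [θ0=270°, θ1=180°, e=0]
2. extend(1) → [θ0=270°, θ1=180°, e=1]
all 49 alternatives checked — unique.

extend(-1), extend(1)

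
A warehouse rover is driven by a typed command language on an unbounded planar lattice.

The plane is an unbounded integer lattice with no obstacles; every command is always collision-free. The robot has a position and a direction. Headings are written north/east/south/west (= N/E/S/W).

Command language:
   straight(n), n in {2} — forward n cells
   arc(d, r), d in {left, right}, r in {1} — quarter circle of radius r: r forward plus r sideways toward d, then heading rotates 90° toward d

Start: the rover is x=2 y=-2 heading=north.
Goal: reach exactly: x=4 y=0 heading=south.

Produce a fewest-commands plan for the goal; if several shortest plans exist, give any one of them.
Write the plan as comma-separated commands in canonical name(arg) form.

straight(2), arc(right, 1), arc(right, 1)

begin: x=2 y=-2 heading=north
[1] after straight(2): x=2 y=0 heading=north
[2] after arc(right, 1): x=3 y=1 heading=east
[3] after arc(right, 1): x=4 y=0 heading=south
nothing shorter than 3 reaches the goal.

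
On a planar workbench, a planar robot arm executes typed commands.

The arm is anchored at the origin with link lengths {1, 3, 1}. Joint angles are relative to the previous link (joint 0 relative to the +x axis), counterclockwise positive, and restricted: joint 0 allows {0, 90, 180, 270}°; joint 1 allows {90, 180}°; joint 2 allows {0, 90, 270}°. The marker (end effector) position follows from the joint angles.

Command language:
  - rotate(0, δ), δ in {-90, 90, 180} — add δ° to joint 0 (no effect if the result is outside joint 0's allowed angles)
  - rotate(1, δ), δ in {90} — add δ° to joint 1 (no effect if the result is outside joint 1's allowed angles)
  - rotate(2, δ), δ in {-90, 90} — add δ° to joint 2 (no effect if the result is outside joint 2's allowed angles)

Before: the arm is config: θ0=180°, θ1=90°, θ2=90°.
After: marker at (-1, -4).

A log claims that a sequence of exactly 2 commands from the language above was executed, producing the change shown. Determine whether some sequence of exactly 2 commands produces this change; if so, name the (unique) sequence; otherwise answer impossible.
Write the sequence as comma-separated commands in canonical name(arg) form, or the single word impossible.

rotate(2, 90), rotate(2, -90)

key: running rotate(2, -90) before rotate(2, 90) would end elsewhere — order is forced
from: config: θ0=180°, θ1=90°, θ2=90°
step 1 (rotate(2, 90)): config: θ0=180°, θ1=90°, θ2=90°
step 2 (rotate(2, -90)): config: θ0=180°, θ1=90°, θ2=0°
no rival 2-sequence matches.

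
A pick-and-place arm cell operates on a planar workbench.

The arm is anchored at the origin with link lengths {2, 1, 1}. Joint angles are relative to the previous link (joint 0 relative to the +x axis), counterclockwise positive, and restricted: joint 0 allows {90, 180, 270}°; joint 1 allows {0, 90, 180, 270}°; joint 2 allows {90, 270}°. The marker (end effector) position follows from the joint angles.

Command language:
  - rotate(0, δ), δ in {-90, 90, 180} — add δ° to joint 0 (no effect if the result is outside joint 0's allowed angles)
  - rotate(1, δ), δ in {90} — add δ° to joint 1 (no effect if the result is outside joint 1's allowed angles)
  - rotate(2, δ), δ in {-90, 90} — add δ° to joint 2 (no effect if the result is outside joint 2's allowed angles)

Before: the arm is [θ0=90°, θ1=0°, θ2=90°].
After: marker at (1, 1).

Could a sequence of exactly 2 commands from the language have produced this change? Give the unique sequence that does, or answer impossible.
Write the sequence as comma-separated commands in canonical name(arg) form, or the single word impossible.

rotate(1, 90), rotate(1, 90)

from: [θ0=90°, θ1=0°, θ2=90°]
step 1 (rotate(1, 90)): [θ0=90°, θ1=90°, θ2=90°]
step 2 (rotate(1, 90)): [θ0=90°, θ1=180°, θ2=90°]
all 36 alternatives checked — unique.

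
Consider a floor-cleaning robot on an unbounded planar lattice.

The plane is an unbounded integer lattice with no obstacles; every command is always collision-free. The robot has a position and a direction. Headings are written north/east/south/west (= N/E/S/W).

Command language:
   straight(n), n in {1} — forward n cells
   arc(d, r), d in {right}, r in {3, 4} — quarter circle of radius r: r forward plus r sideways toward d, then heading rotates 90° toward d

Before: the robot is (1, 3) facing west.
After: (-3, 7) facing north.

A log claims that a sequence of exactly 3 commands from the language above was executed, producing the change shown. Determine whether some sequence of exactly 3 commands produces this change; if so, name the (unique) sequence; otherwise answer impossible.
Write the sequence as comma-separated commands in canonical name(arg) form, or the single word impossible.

straight(1), arc(right, 3), straight(1)

key: position moved to (-3,7) AND the heading swung to N — translation plus rotation needed
t0: (1, 3) facing west
1. straight(1) → (0, 3) facing west
2. arc(right, 3) → (-3, 6) facing north
3. straight(1) → (-3, 7) facing north
no other 3-command option fits: unique.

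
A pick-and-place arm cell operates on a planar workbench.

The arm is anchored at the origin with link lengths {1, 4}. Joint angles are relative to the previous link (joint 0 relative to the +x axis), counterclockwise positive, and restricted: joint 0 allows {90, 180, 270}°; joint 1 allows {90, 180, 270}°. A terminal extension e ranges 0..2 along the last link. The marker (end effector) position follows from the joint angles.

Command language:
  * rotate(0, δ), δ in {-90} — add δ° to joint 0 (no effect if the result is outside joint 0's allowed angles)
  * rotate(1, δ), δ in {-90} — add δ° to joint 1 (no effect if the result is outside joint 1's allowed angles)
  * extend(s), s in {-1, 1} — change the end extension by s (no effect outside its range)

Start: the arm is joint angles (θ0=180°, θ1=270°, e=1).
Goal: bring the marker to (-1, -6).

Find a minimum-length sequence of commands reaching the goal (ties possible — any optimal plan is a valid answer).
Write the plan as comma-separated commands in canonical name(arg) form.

extend(1), rotate(1, -90), rotate(1, -90)

begin: joint angles (θ0=180°, θ1=270°, e=1)
t=1 extend(1) ⇒ joint angles (θ0=180°, θ1=270°, e=2)
t=2 rotate(1, -90) ⇒ joint angles (θ0=180°, θ1=180°, e=2)
t=3 rotate(1, -90) ⇒ joint angles (θ0=180°, θ1=90°, e=2)
nothing shorter than 3 reaches the goal.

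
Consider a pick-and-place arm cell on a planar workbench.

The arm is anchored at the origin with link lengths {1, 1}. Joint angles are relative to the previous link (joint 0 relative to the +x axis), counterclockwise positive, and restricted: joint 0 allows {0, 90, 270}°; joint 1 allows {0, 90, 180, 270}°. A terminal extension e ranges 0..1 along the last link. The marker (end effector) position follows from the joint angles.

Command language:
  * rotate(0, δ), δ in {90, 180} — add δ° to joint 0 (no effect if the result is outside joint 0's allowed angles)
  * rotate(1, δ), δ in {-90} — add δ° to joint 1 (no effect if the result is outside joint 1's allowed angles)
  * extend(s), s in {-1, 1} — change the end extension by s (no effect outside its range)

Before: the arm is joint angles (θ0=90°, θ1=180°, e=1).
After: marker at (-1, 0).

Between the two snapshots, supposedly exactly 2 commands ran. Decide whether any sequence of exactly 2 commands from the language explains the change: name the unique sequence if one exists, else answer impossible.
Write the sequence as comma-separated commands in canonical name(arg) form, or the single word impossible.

key: running rotate(0, 90) before rotate(0, 180) would end elsewhere — order is forced
t0: joint angles (θ0=90°, θ1=180°, e=1)
1. rotate(0, 180) → joint angles (θ0=270°, θ1=180°, e=1)
2. rotate(0, 90) → joint angles (θ0=0°, θ1=180°, e=1)
no other 2-command option fits: unique.

rotate(0, 180), rotate(0, 90)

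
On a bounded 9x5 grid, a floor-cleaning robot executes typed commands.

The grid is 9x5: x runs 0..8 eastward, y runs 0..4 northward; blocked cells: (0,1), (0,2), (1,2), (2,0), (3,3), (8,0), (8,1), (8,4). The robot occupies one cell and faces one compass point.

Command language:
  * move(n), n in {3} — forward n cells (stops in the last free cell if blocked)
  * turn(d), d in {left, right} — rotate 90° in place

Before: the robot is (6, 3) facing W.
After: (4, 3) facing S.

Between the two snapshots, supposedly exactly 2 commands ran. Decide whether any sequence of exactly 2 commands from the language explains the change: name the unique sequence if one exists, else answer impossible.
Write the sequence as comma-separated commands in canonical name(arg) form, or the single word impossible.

key: cell and facing (now S) both changed — the 2 commands mix motion and turning
start: (6, 3) facing W
t=1 move(3) ⇒ (4, 3) facing W
t=2 turn(left) ⇒ (4, 3) facing S
no other 2-command option fits: unique.

move(3), turn(left)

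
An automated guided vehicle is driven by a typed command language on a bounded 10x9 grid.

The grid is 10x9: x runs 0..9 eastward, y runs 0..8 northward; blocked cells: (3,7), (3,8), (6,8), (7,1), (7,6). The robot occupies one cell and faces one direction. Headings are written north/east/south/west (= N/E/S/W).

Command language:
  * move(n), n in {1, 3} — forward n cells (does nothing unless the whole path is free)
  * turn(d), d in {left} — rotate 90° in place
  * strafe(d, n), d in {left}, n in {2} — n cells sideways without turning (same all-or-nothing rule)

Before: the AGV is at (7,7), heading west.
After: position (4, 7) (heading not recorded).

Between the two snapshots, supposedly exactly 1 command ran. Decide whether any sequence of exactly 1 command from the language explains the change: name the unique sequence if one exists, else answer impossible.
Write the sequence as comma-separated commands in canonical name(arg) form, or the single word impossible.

move(3)

t0: at (7,7), heading west
[1] after move(3): at (4,7), heading west
uniquely the one of 4 1-step routes that fits.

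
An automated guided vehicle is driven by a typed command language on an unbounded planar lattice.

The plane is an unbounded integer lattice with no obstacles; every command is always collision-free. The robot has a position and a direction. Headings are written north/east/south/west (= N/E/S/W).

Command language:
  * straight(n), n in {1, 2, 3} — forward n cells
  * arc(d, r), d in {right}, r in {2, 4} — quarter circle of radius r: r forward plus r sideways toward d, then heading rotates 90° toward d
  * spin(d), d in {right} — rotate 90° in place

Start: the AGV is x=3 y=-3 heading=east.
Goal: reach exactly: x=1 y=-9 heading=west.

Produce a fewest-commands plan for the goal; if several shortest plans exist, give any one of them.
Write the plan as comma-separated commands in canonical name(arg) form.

arc(right, 2), arc(right, 4)

initial: x=3 y=-3 heading=east
[1] after arc(right, 2): x=5 y=-5 heading=south
[2] after arc(right, 4): x=1 y=-9 heading=west
nothing shorter than 2 reaches the goal.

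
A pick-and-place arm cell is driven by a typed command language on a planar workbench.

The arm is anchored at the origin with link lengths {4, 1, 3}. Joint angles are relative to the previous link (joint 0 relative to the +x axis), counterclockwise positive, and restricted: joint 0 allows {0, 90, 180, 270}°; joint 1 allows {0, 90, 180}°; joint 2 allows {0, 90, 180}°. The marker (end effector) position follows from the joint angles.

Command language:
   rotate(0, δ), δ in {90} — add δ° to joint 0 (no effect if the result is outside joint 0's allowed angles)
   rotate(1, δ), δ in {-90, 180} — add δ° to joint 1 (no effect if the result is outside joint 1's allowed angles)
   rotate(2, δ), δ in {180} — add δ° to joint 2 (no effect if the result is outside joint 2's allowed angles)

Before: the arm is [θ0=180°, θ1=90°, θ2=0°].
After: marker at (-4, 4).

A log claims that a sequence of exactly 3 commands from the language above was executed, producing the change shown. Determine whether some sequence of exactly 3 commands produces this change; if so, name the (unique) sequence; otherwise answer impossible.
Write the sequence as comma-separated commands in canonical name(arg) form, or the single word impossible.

initial: [θ0=180°, θ1=90°, θ2=0°]
1. rotate(0, 90) → [θ0=270°, θ1=90°, θ2=0°]
2. rotate(0, 90) → [θ0=0°, θ1=90°, θ2=0°]
3. rotate(0, 90) → [θ0=90°, θ1=90°, θ2=0°]
uniquely the one of 64 3-step routes that fits.

rotate(0, 90), rotate(0, 90), rotate(0, 90)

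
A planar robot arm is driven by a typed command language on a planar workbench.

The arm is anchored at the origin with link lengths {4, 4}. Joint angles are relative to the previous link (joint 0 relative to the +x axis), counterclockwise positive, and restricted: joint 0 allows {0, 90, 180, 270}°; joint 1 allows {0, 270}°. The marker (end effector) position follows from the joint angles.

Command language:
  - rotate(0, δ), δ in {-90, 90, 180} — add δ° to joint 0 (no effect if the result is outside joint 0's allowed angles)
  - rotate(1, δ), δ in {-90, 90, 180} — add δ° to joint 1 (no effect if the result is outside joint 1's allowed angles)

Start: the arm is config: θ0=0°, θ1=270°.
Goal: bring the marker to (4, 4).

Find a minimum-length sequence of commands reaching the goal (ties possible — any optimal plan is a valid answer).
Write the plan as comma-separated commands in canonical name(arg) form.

rotate(0, 90)

start: config: θ0=0°, θ1=270°
[1] after rotate(0, 90): config: θ0=90°, θ1=270°
nothing shorter than 1 reaches the goal.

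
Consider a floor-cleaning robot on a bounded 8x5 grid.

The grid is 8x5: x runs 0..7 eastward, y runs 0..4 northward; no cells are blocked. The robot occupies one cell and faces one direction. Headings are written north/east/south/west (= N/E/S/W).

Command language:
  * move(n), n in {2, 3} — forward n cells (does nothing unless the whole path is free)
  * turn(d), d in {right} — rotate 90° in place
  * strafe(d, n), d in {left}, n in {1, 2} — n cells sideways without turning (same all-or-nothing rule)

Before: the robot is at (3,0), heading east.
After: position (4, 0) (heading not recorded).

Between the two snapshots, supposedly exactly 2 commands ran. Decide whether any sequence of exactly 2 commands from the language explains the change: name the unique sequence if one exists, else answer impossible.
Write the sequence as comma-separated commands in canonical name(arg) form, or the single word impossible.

turn(right), strafe(left, 1)

key: running strafe(left, 1) before turn(right) would end elsewhere — order is forced
t0: at (3,0), heading east
t=1 turn(right) ⇒ at (3,0), heading south
t=2 strafe(left, 1) ⇒ at (4,0), heading south
no other 2-command option fits: unique.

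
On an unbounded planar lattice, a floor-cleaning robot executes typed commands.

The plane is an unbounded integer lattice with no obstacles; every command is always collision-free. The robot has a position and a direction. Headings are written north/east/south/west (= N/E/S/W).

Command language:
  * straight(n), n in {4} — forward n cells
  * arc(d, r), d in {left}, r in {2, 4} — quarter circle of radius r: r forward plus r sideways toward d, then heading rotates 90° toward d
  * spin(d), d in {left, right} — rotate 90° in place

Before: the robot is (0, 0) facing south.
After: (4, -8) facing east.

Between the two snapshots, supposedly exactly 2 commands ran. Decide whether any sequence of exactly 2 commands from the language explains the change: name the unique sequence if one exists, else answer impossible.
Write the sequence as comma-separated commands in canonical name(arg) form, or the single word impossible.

key: position moved to (4,-8) AND the heading swung to E — translation plus rotation needed
initial: (0, 0) facing south
1. straight(4) → (0, -4) facing south
2. arc(left, 4) → (4, -8) facing east
all 25 alternatives checked — unique.

straight(4), arc(left, 4)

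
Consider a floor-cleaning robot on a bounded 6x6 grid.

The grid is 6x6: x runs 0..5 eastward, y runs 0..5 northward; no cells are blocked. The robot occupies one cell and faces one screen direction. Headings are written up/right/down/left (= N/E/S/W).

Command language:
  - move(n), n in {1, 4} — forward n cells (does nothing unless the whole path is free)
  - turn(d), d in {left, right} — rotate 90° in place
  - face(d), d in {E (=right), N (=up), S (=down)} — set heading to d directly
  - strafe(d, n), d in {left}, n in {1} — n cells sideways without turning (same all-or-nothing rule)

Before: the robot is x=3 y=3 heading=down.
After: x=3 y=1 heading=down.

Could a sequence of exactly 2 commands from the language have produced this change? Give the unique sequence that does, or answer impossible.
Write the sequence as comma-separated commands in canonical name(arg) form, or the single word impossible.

move(1), move(1)

key: still facing S at the end — nothing in the sequence rotates
initial: x=3 y=3 heading=down
[1] after move(1): x=3 y=2 heading=down
[2] after move(1): x=3 y=1 heading=down
no rival 2-sequence matches.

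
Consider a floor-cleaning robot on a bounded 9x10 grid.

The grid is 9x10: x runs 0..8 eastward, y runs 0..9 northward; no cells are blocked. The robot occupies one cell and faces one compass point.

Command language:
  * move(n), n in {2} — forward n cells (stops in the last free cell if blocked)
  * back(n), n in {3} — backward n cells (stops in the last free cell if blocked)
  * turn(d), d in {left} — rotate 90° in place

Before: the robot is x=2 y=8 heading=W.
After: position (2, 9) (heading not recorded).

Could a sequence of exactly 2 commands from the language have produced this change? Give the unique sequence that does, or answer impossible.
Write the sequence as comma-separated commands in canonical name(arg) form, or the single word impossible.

key: back(3) runs into the grid edge before its full distance
start: x=2 y=8 heading=W
t=1 turn(left) ⇒ x=2 y=8 heading=S
t=2 back(3) ⇒ x=2 y=9 heading=S
uniquely the one of 9 2-step routes that fits.

turn(left), back(3)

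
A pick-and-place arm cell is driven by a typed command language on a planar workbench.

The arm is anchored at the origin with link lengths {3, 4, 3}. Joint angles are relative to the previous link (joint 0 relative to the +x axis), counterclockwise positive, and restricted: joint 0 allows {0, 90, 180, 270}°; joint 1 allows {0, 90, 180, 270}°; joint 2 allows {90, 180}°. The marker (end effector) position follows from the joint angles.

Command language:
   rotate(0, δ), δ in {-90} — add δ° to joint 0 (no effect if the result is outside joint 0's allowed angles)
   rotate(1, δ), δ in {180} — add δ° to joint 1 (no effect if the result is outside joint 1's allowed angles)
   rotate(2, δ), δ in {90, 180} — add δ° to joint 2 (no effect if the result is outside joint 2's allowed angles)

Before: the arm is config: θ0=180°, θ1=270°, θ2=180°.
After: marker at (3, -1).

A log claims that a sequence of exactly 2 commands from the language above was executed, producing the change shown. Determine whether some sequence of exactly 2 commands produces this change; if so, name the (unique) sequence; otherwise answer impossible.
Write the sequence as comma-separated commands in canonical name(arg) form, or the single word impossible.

rotate(0, -90), rotate(0, -90)

begin: config: θ0=180°, θ1=270°, θ2=180°
step 1 (rotate(0, -90)): config: θ0=90°, θ1=270°, θ2=180°
step 2 (rotate(0, -90)): config: θ0=0°, θ1=270°, θ2=180°
all 16 alternatives checked — unique.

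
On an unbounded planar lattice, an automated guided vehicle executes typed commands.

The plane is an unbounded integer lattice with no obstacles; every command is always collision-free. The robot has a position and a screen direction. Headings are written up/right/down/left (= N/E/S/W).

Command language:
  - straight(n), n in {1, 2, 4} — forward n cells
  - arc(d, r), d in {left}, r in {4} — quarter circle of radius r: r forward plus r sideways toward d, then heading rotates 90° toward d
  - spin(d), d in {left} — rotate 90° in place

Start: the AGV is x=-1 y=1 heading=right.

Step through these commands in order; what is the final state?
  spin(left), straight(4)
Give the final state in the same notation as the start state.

t0: x=-1 y=1 heading=right
t=1 spin(left) ⇒ x=-1 y=1 heading=up
t=2 straight(4) ⇒ x=-1 y=5 heading=up

x=-1 y=5 heading=up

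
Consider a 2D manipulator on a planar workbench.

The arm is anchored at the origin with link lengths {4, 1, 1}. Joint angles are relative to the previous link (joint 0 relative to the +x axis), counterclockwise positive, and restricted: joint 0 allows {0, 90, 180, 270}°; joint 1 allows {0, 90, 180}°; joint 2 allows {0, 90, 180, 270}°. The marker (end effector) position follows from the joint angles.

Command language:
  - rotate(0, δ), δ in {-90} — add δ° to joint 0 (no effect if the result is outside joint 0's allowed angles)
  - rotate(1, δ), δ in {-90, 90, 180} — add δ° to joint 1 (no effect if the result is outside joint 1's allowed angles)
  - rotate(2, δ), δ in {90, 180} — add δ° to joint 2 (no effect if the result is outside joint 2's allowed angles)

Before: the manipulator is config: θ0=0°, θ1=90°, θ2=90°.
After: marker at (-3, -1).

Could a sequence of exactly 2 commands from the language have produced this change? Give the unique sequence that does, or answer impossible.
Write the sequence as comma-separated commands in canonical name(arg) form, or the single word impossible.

begin: config: θ0=0°, θ1=90°, θ2=90°
[1] after rotate(0, -90): config: θ0=270°, θ1=90°, θ2=90°
[2] after rotate(0, -90): config: θ0=180°, θ1=90°, θ2=90°
no rival 2-sequence matches.

rotate(0, -90), rotate(0, -90)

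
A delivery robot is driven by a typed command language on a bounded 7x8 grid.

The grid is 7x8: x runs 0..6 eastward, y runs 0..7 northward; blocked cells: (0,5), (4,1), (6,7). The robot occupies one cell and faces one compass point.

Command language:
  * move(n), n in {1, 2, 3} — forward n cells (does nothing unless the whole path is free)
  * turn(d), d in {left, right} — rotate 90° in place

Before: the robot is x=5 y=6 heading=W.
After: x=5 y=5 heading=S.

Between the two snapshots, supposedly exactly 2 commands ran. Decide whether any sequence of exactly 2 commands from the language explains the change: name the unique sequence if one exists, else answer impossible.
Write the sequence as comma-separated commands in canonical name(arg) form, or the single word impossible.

turn(left), move(1)

key: cell and facing (now S) both changed — the 2 commands mix motion and turning
begin: x=5 y=6 heading=W
[1] after turn(left): x=5 y=6 heading=S
[2] after move(1): x=5 y=5 heading=S
all 25 alternatives checked — unique.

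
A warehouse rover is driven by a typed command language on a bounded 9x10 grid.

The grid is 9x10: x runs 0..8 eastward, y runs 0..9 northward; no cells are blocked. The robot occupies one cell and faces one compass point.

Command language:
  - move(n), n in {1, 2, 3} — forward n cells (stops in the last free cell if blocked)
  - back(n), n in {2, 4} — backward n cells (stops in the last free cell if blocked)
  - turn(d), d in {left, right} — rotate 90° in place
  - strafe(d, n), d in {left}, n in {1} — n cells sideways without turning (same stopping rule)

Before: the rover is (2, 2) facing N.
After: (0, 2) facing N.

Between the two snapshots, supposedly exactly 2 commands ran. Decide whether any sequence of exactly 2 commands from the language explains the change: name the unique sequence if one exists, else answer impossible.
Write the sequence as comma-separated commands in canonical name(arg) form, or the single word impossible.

key: still facing N at the end — nothing in the sequence rotates
start: (2, 2) facing N
1. strafe(left, 1) → (1, 2) facing N
2. strafe(left, 1) → (0, 2) facing N
uniquely the one of 64 2-step routes that fits.

strafe(left, 1), strafe(left, 1)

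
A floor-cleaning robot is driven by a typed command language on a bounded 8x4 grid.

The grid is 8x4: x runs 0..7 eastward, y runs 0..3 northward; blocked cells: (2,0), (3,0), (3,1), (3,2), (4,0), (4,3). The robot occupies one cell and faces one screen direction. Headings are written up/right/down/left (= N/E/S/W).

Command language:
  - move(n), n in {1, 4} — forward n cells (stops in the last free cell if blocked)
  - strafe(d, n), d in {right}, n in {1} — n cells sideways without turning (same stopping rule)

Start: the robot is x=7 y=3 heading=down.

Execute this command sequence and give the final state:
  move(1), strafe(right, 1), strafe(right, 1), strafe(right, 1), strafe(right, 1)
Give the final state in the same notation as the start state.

initial: x=7 y=3 heading=down
step 1 (move(1)): x=7 y=2 heading=down
step 2 (strafe(right, 1)): x=6 y=2 heading=down
step 3 (strafe(right, 1)): x=5 y=2 heading=down
step 4 (strafe(right, 1)): x=4 y=2 heading=down
step 5 (strafe(right, 1)): x=4 y=2 heading=down

x=4 y=2 heading=down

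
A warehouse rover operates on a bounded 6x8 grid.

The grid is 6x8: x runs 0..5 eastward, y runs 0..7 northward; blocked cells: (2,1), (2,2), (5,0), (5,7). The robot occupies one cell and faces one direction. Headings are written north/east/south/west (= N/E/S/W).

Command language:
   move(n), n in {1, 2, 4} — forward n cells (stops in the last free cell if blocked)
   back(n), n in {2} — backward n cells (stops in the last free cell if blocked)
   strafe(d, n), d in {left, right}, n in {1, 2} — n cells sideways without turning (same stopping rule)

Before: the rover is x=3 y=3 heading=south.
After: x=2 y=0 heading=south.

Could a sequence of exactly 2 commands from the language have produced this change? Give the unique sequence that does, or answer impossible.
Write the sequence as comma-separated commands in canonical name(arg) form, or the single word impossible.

move(4), strafe(right, 1)

key: still facing S at the end — nothing in the sequence rotates
begin: x=3 y=3 heading=south
1. move(4) → x=3 y=0 heading=south
2. strafe(right, 1) → x=2 y=0 heading=south
uniquely the one of 64 2-step routes that fits.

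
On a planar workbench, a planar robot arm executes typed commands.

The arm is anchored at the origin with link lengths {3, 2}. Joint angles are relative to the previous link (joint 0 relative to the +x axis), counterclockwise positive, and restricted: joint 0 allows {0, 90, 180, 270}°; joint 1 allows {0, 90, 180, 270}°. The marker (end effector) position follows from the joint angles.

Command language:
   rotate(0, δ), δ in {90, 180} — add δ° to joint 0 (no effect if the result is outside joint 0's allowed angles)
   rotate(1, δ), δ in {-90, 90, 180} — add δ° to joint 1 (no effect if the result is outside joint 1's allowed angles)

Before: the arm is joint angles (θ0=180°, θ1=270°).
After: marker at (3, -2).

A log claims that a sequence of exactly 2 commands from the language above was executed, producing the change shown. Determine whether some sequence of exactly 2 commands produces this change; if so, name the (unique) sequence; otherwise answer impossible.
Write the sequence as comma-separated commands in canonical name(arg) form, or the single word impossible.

rotate(0, 90), rotate(0, 90)

from: joint angles (θ0=180°, θ1=270°)
step 1 (rotate(0, 90)): joint angles (θ0=270°, θ1=270°)
step 2 (rotate(0, 90)): joint angles (θ0=0°, θ1=270°)
all 25 alternatives checked — unique.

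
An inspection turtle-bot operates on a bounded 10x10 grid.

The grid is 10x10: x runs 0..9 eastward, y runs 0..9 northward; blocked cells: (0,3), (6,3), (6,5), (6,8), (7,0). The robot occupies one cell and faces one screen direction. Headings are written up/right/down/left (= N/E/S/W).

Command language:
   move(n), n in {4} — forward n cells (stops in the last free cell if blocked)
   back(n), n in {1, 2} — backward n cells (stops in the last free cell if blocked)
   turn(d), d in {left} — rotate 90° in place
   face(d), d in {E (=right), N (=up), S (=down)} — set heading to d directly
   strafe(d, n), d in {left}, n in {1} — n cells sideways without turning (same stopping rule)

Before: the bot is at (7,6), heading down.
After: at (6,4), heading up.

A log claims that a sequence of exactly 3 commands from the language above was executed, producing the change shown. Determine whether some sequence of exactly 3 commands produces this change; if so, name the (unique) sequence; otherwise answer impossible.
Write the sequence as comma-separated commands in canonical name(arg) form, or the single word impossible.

key: order matters: swapping face(N) and strafe(left, 1) lands elsewhere
start: at (7,6), heading down
1. face(N) → at (7,6), heading up
2. back(2) → at (7,4), heading up
3. strafe(left, 1) → at (6,4), heading up
uniquely the one of 512 3-step routes that fits.

face(N), back(2), strafe(left, 1)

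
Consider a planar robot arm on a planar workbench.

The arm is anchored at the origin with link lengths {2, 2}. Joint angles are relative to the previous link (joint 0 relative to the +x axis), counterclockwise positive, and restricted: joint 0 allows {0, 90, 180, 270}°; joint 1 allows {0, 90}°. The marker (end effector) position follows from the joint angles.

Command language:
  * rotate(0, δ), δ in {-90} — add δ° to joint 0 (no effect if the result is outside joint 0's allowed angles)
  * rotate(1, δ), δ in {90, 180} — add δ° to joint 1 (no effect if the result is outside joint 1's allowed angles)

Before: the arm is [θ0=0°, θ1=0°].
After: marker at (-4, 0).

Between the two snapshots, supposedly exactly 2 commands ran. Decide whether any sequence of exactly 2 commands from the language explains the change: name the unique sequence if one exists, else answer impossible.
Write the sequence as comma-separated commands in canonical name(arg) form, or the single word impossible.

rotate(0, -90), rotate(0, -90)

start: [θ0=0°, θ1=0°]
step 1 (rotate(0, -90)): [θ0=270°, θ1=0°]
step 2 (rotate(0, -90)): [θ0=180°, θ1=0°]
all 9 alternatives checked — unique.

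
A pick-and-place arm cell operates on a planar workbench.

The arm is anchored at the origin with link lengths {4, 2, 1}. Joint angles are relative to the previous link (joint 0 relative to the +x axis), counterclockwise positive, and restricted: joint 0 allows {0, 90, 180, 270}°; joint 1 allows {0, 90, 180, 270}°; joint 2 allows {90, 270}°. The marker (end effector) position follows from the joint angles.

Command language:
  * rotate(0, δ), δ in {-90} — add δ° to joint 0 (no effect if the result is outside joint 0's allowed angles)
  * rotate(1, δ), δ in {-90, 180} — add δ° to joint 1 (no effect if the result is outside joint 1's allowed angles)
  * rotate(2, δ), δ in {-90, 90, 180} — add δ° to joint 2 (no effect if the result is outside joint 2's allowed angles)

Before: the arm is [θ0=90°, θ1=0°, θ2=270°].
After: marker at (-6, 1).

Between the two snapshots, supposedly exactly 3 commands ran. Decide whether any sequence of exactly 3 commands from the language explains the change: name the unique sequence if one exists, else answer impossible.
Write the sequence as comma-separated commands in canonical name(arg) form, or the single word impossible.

start: [θ0=90°, θ1=0°, θ2=270°]
[1] after rotate(0, -90): [θ0=0°, θ1=0°, θ2=270°]
[2] after rotate(0, -90): [θ0=270°, θ1=0°, θ2=270°]
[3] after rotate(0, -90): [θ0=180°, θ1=0°, θ2=270°]
all 216 alternatives checked — unique.

rotate(0, -90), rotate(0, -90), rotate(0, -90)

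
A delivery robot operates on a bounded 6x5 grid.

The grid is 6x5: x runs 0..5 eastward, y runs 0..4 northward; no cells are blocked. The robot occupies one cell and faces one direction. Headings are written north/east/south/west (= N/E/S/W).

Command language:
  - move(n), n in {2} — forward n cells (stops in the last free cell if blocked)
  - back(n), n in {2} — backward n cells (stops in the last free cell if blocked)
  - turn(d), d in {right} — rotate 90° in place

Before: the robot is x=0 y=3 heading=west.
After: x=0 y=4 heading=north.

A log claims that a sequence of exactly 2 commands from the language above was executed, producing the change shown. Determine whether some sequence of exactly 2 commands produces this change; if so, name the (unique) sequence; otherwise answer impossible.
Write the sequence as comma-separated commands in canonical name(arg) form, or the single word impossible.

key: running move(2) before turn(right) would end elsewhere — order is forced
begin: x=0 y=3 heading=west
[1] after turn(right): x=0 y=3 heading=north
[2] after move(2): x=0 y=4 heading=north
uniquely the one of 9 2-step routes that fits.

turn(right), move(2)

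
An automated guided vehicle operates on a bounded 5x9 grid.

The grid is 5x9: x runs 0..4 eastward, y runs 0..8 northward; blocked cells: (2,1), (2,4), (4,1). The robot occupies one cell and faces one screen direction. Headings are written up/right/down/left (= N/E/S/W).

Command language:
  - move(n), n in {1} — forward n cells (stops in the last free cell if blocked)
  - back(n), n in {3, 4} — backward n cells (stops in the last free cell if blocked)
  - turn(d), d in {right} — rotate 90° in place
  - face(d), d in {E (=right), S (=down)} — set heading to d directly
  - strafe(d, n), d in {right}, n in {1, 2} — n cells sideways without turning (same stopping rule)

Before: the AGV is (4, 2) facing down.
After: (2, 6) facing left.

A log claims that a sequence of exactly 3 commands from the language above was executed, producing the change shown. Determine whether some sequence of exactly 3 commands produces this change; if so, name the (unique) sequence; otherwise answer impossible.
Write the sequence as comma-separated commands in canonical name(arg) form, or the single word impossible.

back(4), strafe(right, 2), turn(right)

key: running turn(right) before back(4) would end elsewhere — order is forced
start: (4, 2) facing down
t=1 back(4) ⇒ (4, 6) facing down
t=2 strafe(right, 2) ⇒ (2, 6) facing down
t=3 turn(right) ⇒ (2, 6) facing left
uniquely the one of 512 3-step routes that fits.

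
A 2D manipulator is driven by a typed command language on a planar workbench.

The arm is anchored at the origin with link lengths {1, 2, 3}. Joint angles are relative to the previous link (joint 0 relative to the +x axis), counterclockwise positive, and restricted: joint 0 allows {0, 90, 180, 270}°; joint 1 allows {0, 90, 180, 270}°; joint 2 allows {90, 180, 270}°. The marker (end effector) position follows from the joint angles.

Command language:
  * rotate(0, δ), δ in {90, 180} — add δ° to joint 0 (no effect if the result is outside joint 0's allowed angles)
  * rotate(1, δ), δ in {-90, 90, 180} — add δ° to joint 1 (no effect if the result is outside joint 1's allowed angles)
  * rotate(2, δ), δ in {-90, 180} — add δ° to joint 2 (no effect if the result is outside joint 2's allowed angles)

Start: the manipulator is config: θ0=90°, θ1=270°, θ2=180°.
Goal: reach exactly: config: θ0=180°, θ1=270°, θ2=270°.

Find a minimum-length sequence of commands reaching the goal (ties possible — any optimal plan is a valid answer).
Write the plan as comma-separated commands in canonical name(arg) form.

from: config: θ0=90°, θ1=270°, θ2=180°
step 1 (rotate(0, 90)): config: θ0=180°, θ1=270°, θ2=180°
step 2 (rotate(2, -90)): config: θ0=180°, θ1=270°, θ2=90°
step 3 (rotate(2, 180)): config: θ0=180°, θ1=270°, θ2=270°
minimal: 3 command(s), checked below 3.

rotate(0, 90), rotate(2, -90), rotate(2, 180)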